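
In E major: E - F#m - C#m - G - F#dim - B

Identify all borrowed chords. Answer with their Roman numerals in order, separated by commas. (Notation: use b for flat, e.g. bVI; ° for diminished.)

E major has the diatonic set E, F#m, G#m, A, B, C#m, D#dim. E, F#m, C#m and B are all diatonic. G (G–B–D) doesn't fit — on degree 3 E major would have G#m (iii). G is the degree-3 chord of E minor, so it is the borrowed bIII. But F#dim (F#–A–C) is foreign: the diatonic ii on degree 2 is F#m, whereas F#dim comes from E minor. It is labeled ii°.

bIII, ii°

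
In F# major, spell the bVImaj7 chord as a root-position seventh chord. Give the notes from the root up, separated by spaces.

D F# A C#

Scale degree 6 in F# major is D#. bVImaj7 uses the lowered form, D, taken from F# minor. Stacking thirds in F# minor on D gives D–F#–A–C#.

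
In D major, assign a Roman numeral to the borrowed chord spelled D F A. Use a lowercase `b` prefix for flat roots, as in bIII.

i

D is scale degree 1 in D major. Diatonically D major has D (I) on that degree; D–F–A is instead the minor chord native to D minor, so it takes the label i.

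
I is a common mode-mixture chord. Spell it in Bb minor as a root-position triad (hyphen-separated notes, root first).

I is built on scale degree 1, which is Bb in both Bb minor and its parallel. Building the major chord from the parallel major on Bb: Bb–D–F.

Bb-D-F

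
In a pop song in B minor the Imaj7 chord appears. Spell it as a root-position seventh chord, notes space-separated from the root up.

B D# F# A#

The root, B, is scale degree 1 — the same note in B minor and B major; only the chord quality changes. In B major the chord on B is B–D#–F#–A#.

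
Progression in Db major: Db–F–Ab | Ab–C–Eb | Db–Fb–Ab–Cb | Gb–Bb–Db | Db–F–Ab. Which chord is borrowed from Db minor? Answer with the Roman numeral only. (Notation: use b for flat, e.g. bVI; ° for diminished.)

The diatonic triads in Db major are Db, Ebm, Fm, Gb, Ab, Bbm, Cdim. Db–F–Ab = Db, Ab–C–Eb = Ab and Gb–Bb–Db = Gb all belong to that set. Db–Fb–Ab–Cb is not: scale degree 1 in Db major carries Db (I). In Db minor the chord on that degree is Dbm7, so here it functions as i7, borrowed from the parallel minor.

i7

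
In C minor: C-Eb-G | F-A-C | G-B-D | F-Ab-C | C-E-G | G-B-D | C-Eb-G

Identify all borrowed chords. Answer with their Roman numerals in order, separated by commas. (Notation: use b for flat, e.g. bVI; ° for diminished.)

IV, I

In C minor (with V from harmonic minor) the diatonic chords are Cm, Ddim, Eb, Fm, G, Ab, Bb. C–Eb–G = Cm, G–B–D = G and F–Ab–C = Fm are all diatonic. F–A–C doesn't fit — on degree 4 C minor would have Fm (iv). F is the degree-4 chord of C major, so it is the borrowed IV. C–E–G is not: scale degree 1 in C minor carries Cm (i). In C major the chord on that degree is C, so here it functions as I, borrowed from the parallel major.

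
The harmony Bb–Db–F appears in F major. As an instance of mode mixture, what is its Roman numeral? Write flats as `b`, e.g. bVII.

iv

Bb is scale degree 4 in F major. Diatonically F major has Bb (IV) on that degree; Bb–Db–F is instead the minor chord native to F minor, so it takes the label iv.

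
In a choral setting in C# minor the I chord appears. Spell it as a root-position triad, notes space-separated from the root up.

I is built on scale degree 1, which is C# in both C# minor and its parallel. Stacking thirds in C# major on C# gives C#–E#–G#.

C# E# G#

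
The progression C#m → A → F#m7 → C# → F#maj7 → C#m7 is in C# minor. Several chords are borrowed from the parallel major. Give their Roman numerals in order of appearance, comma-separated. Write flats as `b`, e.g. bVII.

I, IVmaj7

The diatonic triads in C# minor (with V from harmonic minor) are C#m, D#dim, E, F#m, G#, A, B. Of the given chords, C#m, A, F#m7 and C#m7 are diatonic. C# (C#–E#–G#) doesn't fit — on degree 1 C# minor would have C#m (i). C# is the degree-1 chord of C# major, so it is the borrowed I. F#maj7 (F#–A#–C#–E#) is not: scale degree 4 in C# minor carries F#m (iv). In C# major the chord on that degree is F#maj7, so here it functions as IVmaj7, borrowed from the parallel major.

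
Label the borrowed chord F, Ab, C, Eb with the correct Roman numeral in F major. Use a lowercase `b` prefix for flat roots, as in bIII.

F is scale degree 1 in F major. The diatonic chord on degree 1 would be F (I), but F–Ab–C–Eb is the minor-seventh chord from F minor. As a borrowed chord it is labeled i7.

i7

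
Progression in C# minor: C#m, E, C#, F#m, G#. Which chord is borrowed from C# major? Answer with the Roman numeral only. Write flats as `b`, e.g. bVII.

I

In C# minor (with V from harmonic minor) the diatonic chords are C#m, D#dim, E, F#m, G#, A, B. C#m, E, F#m and G# all belong to that set. But C# (C#–E#–G#) is foreign: the diatonic i on degree 1 is C#m, whereas C# comes from C# major. It is labeled I.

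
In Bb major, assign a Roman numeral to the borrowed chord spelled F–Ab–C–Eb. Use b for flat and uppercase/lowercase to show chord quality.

The root F is the diatonic 5th degree of Bb major; the borrowing shows in the chord quality. Diatonically Bb major has F (V) on that degree; F–Ab–C–Eb is instead the minor-seventh chord native to Bb minor, so it takes the label v7.

v7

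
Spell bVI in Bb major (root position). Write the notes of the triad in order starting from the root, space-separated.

Gb Bb Db

Scale degree 6 in Bb major is G. bVI uses the lowered form, Gb, taken from Bb minor. Stacking thirds in Bb minor on Gb gives Gb–Bb–Db.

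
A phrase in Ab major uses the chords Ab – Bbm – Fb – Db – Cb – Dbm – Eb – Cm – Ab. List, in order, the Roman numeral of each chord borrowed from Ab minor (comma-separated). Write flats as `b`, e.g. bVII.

The diatonic triads in Ab major are Ab, Bbm, Cm, Db, Eb, Fm, Gdim. Ab, Bbm, Db, Eb and Cm all belong to that set. Fb (Fb–Ab–Cb) is not: scale degree 6 in Ab major carries Fm (vi). In Ab minor the chord on that degree is Fb, so here it functions as bVI, borrowed from the parallel minor. But Cb (Cb–Eb–Gb) is foreign: the diatonic iii on degree 3 is Cm, whereas Cb comes from Ab minor. It is labeled bIII. But Dbm (Db–Fb–Ab) is foreign: the diatonic IV on degree 4 is Db, whereas Dbm comes from Ab minor. It is labeled iv.

bVI, bIII, iv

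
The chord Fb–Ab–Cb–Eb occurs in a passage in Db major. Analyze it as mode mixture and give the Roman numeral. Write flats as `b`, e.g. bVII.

In Db major scale degree 3 is F; Fb is its lowered form, from Db minor. Diatonically Db major has Fm (iii) on that degree; Fb–Ab–Cb–Eb is instead the major-seventh chord native to Db minor, so it takes the label bIIImaj7.

bIIImaj7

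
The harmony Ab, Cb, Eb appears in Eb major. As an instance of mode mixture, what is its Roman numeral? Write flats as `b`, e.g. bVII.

iv

The root Ab is the diatonic 4th degree of Eb major; the borrowing shows in the chord quality. Diatonically Eb major has Ab (IV) on that degree; Ab–Cb–Eb is instead the minor chord native to Eb minor, so it takes the label iv.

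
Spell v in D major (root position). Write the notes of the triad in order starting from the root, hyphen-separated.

A-C-E

The root, A, is scale degree 5 — the same note in D major and D minor; only the chord quality changes. Stacking thirds in D minor on A gives A–C–E.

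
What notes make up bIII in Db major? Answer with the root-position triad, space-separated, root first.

Fb Ab Cb

The root of bIII is the lowered 3rd degree: F becomes Fb. Building the major chord from the parallel minor on Fb: Fb–Ab–Cb.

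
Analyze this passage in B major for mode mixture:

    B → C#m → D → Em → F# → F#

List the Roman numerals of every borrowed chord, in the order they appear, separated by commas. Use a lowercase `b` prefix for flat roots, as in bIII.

In B major the diatonic chords are B, C#m, D#m, E, F#, G#m, A#dim. B, C#m and F# are all diatonic. D (D–F#–A) doesn't fit — on degree 3 B major would have D#m (iii). D is the degree-3 chord of B minor, so it is the borrowed bIII. Em (E–G–B) is not: scale degree 4 in B major carries E (IV). In B minor the chord on that degree is Em, so here it functions as iv, borrowed from the parallel minor.

bIII, iv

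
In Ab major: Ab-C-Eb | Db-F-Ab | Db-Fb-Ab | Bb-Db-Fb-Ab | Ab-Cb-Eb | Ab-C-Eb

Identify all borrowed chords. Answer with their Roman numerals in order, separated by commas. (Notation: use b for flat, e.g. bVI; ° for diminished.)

iv, iiø7, i

Ab major has the diatonic set Ab, Bbm, Cm, Db, Eb, Fm, Gdim. Ab–C–Eb = Ab and Db–F–Ab = Db are both diatonic. But Db–Fb–Ab is foreign: the diatonic IV on degree 4 is Db, whereas Dbm comes from Ab minor. It is labeled iv. Bb–Db–Fb–Ab is not: scale degree 2 in Ab major carries Bbm (ii). In Ab minor the chord on that degree is Bbm7b5, so here it functions as iiø7, borrowed from the parallel minor. Ab–Cb–Eb doesn't fit — on degree 1 Ab major would have Ab (I). Abm is the degree-1 chord of Ab minor, so it is the borrowed i.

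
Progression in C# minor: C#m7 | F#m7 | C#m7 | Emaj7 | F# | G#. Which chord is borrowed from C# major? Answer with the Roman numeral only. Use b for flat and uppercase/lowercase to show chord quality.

IV

The diatonic triads in C# minor (with V from harmonic minor) are C#m, D#dim, E, F#m, G#, A, B. C#m7, F#m7, Emaj7 and G# are all diatonic. F# (F#–A#–C#) doesn't fit — on degree 4 C# minor would have F#m (iv). F# is the degree-4 chord of C# major, so it is the borrowed IV.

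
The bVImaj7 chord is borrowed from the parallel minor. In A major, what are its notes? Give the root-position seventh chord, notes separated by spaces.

F A C E

Scale degree 6 in A major is F#. bVImaj7 uses the lowered form, F, taken from A minor. Stacking thirds in A minor on F gives F–A–C–E.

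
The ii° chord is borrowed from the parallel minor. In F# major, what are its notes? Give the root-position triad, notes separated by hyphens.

The root, G#, is scale degree 2 — the same note in F# major and F# minor; only the chord quality changes. In F# minor the chord on G# is G#–B–D.

G#-B-D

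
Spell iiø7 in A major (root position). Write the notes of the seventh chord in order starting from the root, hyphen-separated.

B-D-F-A

The root, B, is scale degree 2 — the same note in A major and A minor; only the chord quality changes. In A minor the chord on B is B–D–F–A.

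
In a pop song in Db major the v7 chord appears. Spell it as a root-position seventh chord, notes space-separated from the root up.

v7 is built on scale degree 5, which is Ab in both Db major and its parallel. In Db minor the chord on Ab is Ab–Cb–Eb–Gb.

Ab Cb Eb Gb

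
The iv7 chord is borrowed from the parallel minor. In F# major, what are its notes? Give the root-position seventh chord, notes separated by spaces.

The root, B, is scale degree 4 — the same note in F# major and F# minor; only the chord quality changes. In F# minor the chord on B is B–D–F#–A.

B D F# A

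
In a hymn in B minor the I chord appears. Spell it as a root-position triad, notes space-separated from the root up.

B D# F#

The root, B, is scale degree 1 — the same note in B minor and B major; only the chord quality changes. Building the major chord from the parallel major on B: B–D#–F#.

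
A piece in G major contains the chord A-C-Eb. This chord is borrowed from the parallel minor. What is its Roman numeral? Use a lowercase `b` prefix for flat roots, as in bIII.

ii°

The root A is the diatonic 2nd degree of G major; the borrowing shows in the chord quality. The diatonic chord on degree 2 would be Am (ii), but A–C–Eb is the diminished chord from G minor. As a borrowed chord it is labeled ii°.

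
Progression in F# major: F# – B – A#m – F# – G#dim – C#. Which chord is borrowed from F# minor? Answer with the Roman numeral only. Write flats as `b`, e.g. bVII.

F# major has the diatonic set F#, G#m, A#m, B, C#, D#m, E#dim. F#, B, A#m and C# are all diatonic. G#dim (G#–B–D) doesn't fit — on degree 2 F# major would have G#m (ii). G#dim is the degree-2 chord of F# minor, so it is the borrowed ii°.

ii°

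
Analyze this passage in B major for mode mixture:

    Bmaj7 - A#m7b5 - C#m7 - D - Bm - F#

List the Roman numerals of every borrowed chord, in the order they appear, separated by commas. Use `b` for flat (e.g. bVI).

The diatonic triads in B major are B, C#m, D#m, E, F#, G#m, A#dim. Of the given chords, Bmaj7, A#m7b5, C#m7 and F# are diatonic. D (D–F#–A) is not: scale degree 3 in B major carries D#m (iii). In B minor the chord on that degree is D, so here it functions as bIII, borrowed from the parallel minor. Bm (B–D–F#) is not: scale degree 1 in B major carries B (I). In B minor the chord on that degree is Bm, so here it functions as i, borrowed from the parallel minor.

bIII, i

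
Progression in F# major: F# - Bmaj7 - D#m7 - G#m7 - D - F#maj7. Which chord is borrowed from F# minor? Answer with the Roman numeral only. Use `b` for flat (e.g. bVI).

The diatonic triads in F# major are F#, G#m, A#m, B, C#, D#m, E#dim. F#, Bmaj7, D#m7, G#m7 and F#maj7 are all diatonic. But D (D–F#–A) is foreign: the diatonic vi on degree 6 is D#m, whereas D comes from F# minor. It is labeled bVI.

bVI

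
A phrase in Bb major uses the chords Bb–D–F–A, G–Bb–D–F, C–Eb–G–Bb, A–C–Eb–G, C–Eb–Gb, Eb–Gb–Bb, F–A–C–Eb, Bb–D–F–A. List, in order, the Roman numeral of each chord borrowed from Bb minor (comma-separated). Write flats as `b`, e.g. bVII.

ii°, iv

Bb major has the diatonic set Bb, Cm, Dm, Eb, F, Gm, Adim. Of the given chords, Bb–D–F–A = Bbmaj7, G–Bb–D–F = Gm7, C–Eb–G–Bb = Cm7, A–C–Eb–G = Am7b5 and F–A–C–Eb = F7 are diatonic. C–Eb–Gb doesn't fit — on degree 2 Bb major would have Cm (ii). Cdim is the degree-2 chord of Bb minor, so it is the borrowed ii°. But Eb–Gb–Bb is foreign: the diatonic IV on degree 4 is Eb, whereas Ebm comes from Bb minor. It is labeled iv.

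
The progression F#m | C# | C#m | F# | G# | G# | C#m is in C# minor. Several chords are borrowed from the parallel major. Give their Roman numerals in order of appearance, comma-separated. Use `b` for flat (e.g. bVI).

I, IV

In C# minor (with V from harmonic minor) the diatonic chords are C#m, D#dim, E, F#m, G#, A, B. Of the given chords, F#m, C#m and G# are diatonic. C# (C#–E#–G#) doesn't fit — on degree 1 C# minor would have C#m (i). C# is the degree-1 chord of C# major, so it is the borrowed I. But F# (F#–A#–C#) is foreign: the diatonic iv on degree 4 is F#m, whereas F# comes from C# major. It is labeled IV.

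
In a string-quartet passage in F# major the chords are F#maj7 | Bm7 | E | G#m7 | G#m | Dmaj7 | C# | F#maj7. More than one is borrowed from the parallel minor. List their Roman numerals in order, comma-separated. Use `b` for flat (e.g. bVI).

iv7, bVII, bVImaj7

In F# major the diatonic chords are F#, G#m, A#m, B, C#, D#m, E#dim. Of the given chords, F#maj7, G#m7, G#m and C# are diatonic. But Bm7 (B–D–F#–A) is foreign: the diatonic IV on degree 4 is B, whereas Bm7 comes from F# minor. It is labeled iv7. E (E–G#–B) is not: scale degree 7 in F# major carries E#dim (vii°). In F# minor the chord on that degree is E, so here it functions as bVII, borrowed from the parallel minor. Dmaj7 (D–F#–A–C#) doesn't fit — on degree 6 F# major would have D#m (vi). Dmaj7 is the degree-6 chord of F# minor, so it is the borrowed bVImaj7.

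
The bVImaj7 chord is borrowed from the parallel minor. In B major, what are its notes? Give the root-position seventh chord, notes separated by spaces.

G B D F#

bVImaj7 is built on the lowered scale degree 6. In B major degree 6 is G#; lowered it becomes G. Building the major-seventh chord from the parallel minor on G: G–B–D–F#.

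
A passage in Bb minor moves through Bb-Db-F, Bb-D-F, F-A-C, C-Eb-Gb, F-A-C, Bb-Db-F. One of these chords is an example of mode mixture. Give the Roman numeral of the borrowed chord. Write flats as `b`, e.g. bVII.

Bb minor has the diatonic set Bbm, Cdim, Db, Ebm, F, Gb, Ab (with V from harmonic minor). Bb–Db–F = Bbm, F–A–C = F and C–Eb–Gb = Cdim are all diatonic. Bb–D–F doesn't fit — on degree 1 Bb minor would have Bbm (i). Bb is the degree-1 chord of Bb major, so it is the borrowed I.

I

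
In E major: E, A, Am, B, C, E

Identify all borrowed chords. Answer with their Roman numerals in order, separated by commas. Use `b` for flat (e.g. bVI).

iv, bVI

In E major the diatonic chords are E, F#m, G#m, A, B, C#m, D#dim. E, A and B all belong to that set. Am (A–C–E) doesn't fit — on degree 4 E major would have A (IV). Am is the degree-4 chord of E minor, so it is the borrowed iv. C (C–E–G) doesn't fit — on degree 6 E major would have C#m (vi). C is the degree-6 chord of E minor, so it is the borrowed bVI.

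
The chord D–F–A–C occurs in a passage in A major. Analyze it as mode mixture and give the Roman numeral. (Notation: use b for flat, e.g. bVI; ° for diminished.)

The root D is the diatonic 4th degree of A major; the borrowing shows in the chord quality. D–F–A–C is a minor-seventh chord — the form found in A minor, not the diatonic IV (D). Borrowed into A major it is written iv7.

iv7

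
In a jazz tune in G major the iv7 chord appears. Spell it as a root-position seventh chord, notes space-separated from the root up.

C Eb G Bb

iv7 is built on scale degree 4, which is C in both G major and its parallel. In G minor the chord on C is C–Eb–G–Bb.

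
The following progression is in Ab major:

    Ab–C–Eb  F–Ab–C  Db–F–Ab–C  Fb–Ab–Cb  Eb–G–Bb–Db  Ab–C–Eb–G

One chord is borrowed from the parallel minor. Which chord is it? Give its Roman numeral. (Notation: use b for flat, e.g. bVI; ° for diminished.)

In Ab major the diatonic chords are Ab, Bbm, Cm, Db, Eb, Fm, Gdim. Ab–C–Eb = Ab, F–Ab–C = Fm, Db–F–Ab–C = Dbmaj7, Eb–G–Bb–Db = Eb7 and Ab–C–Eb–G = Abmaj7 are all diatonic. Fb–Ab–Cb doesn't fit — on degree 6 Ab major would have Fm (vi). Fb is the degree-6 chord of Ab minor, so it is the borrowed bVI.

bVI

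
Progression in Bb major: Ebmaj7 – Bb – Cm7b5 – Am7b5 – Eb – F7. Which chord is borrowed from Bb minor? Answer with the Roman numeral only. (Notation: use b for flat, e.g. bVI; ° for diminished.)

iiø7

Bb major has the diatonic set Bb, Cm, Dm, Eb, F, Gm, Adim. Ebmaj7, Bb, Am7b5, Eb and F7 are all diatonic. Cm7b5 (C–Eb–Gb–Bb) is not: scale degree 2 in Bb major carries Cm (ii). In Bb minor the chord on that degree is Cm7b5, so here it functions as iiø7, borrowed from the parallel minor.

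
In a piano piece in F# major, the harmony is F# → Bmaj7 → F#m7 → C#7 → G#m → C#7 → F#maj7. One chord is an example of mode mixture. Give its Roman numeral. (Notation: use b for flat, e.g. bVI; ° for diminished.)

The diatonic triads in F# major are F#, G#m, A#m, B, C#, D#m, E#dim. F#, Bmaj7, C#7, G#m and F#maj7 all belong to that set. F#m7 (F#–A–C#–E) is not: scale degree 1 in F# major carries F# (I). In F# minor the chord on that degree is F#m7, so here it functions as i7, borrowed from the parallel minor.

i7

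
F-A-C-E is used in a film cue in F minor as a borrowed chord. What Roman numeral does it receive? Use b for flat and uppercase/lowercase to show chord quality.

Imaj7

The root F is the diatonic 1st degree of F minor; the borrowing shows in the chord quality. Diatonically F minor has Fm (i) on that degree; F–A–C–E is instead the major-seventh chord native to F major, so it takes the label Imaj7.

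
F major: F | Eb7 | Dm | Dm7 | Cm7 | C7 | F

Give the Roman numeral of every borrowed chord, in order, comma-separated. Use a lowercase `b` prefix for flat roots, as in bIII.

bVII7, v7

The diatonic triads in F major are F, Gm, Am, Bb, C, Dm, Edim. F, Dm, Dm7 and C7 are all diatonic. Eb7 (Eb–G–Bb–Db) is not: scale degree 7 in F major carries Edim (vii°). In F minor the chord on that degree is Eb7, so here it functions as bVII7, borrowed from the parallel minor. But Cm7 (C–Eb–G–Bb) is foreign: the diatonic V on degree 5 is C, whereas Cm7 comes from F minor. It is labeled v7.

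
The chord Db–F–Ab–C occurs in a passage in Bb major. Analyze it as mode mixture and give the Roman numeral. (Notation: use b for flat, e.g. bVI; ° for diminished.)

bIIImaj7

In Bb major scale degree 3 is D; Db is its lowered form, from Bb minor. The diatonic chord on degree 3 would be Dm (iii), but Db–F–Ab–C is the major-seventh chord from Bb minor. As a borrowed chord it is labeled bIIImaj7.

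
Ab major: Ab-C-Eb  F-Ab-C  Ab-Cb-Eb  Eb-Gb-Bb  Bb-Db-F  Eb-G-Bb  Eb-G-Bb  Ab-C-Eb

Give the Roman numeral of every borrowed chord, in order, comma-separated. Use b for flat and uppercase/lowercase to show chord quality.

Ab major has the diatonic set Ab, Bbm, Cm, Db, Eb, Fm, Gdim. Of the given chords, Ab–C–Eb = Ab, F–Ab–C = Fm, Bb–Db–F = Bbm and Eb–G–Bb = Eb are diatonic. But Ab–Cb–Eb is foreign: the diatonic I on degree 1 is Ab, whereas Abm comes from Ab minor. It is labeled i. But Eb–Gb–Bb is foreign: the diatonic V on degree 5 is Eb, whereas Ebm comes from Ab minor. It is labeled v.

i, v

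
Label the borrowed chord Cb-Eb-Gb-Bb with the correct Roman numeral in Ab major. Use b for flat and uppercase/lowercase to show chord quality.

In Ab major scale degree 3 is C; Cb is its lowered form, from Ab minor. Cb–Eb–Gb–Bb is a major-seventh chord — the form found in Ab minor, not the diatonic iii (Cm). Borrowed into Ab major it is written bIIImaj7.

bIIImaj7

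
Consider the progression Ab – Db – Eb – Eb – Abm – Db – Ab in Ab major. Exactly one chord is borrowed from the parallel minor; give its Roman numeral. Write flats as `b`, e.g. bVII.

i

The diatonic triads in Ab major are Ab, Bbm, Cm, Db, Eb, Fm, Gdim. Ab, Db and Eb are all diatonic. Abm (Ab–Cb–Eb) is not: scale degree 1 in Ab major carries Ab (I). In Ab minor the chord on that degree is Abm, so here it functions as i, borrowed from the parallel minor.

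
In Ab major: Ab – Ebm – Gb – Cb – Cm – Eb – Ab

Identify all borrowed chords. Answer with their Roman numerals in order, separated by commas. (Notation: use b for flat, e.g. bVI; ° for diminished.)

v, bVII, bIII

Ab major has the diatonic set Ab, Bbm, Cm, Db, Eb, Fm, Gdim. Ab, Cm and Eb are all diatonic. Ebm (Eb–Gb–Bb) doesn't fit — on degree 5 Ab major would have Eb (V). Ebm is the degree-5 chord of Ab minor, so it is the borrowed v. Gb (Gb–Bb–Db) is not: scale degree 7 in Ab major carries Gdim (vii°). In Ab minor the chord on that degree is Gb, so here it functions as bVII, borrowed from the parallel minor. Cb (Cb–Eb–Gb) doesn't fit — on degree 3 Ab major would have Cm (iii). Cb is the degree-3 chord of Ab minor, so it is the borrowed bIII.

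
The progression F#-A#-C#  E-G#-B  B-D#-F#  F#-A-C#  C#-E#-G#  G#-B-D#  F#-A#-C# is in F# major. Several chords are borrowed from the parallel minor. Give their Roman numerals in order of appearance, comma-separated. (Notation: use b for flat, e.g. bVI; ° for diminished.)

The diatonic triads in F# major are F#, G#m, A#m, B, C#, D#m, E#dim. Of the given chords, F#–A#–C# = F#, B–D#–F# = B, C#–E#–G# = C# and G#–B–D# = G#m are diatonic. E–G#–B doesn't fit — on degree 7 F# major would have E#dim (vii°). E is the degree-7 chord of F# minor, so it is the borrowed bVII. F#–A–C# doesn't fit — on degree 1 F# major would have F# (I). F#m is the degree-1 chord of F# minor, so it is the borrowed i.

bVII, i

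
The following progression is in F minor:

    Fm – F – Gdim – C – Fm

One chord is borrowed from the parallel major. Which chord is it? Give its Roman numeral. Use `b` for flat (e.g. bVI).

I

In F minor (with V from harmonic minor) the diatonic chords are Fm, Gdim, Ab, Bbm, C, Db, Eb. Of the given chords, Fm, Gdim and C are diatonic. F (F–A–C) is not: scale degree 1 in F minor carries Fm (i). In F major the chord on that degree is F, so here it functions as I, borrowed from the parallel major.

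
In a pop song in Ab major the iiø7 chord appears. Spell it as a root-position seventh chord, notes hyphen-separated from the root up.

Bb-Db-Fb-Ab

iiø7 is built on scale degree 2, which is Bb in both Ab major and its parallel. Stacking thirds in Ab minor on Bb gives Bb–Db–Fb–Ab.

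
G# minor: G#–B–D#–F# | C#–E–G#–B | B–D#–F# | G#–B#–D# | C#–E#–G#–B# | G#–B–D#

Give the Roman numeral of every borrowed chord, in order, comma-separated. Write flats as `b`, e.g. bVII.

I, IVmaj7

The diatonic triads in G# minor (with V from harmonic minor) are G#m, A#dim, B, C#m, D#, E, F#. G#–B–D#–F# = G#m7, C#–E–G#–B = C#m7, B–D#–F# = B and G#–B–D# = G#m are all diatonic. G#–B#–D# doesn't fit — on degree 1 G# minor would have G#m (i). G# is the degree-1 chord of G# major, so it is the borrowed I. But C#–E#–G#–B# is foreign: the diatonic iv on degree 4 is C#m, whereas C#maj7 comes from G# major. It is labeled IVmaj7.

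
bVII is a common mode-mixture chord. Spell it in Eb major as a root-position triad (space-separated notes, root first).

Db F Ab

Scale degree 7 in Eb major is D. bVII uses the lowered form, Db, taken from Eb minor. Building the major chord from the parallel minor on Db: Db–F–Ab.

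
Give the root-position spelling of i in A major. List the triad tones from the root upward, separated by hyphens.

A-C-E

The root, A, is scale degree 1 — the same note in A major and A minor; only the chord quality changes. Building the minor chord from the parallel minor on A: A–C–E.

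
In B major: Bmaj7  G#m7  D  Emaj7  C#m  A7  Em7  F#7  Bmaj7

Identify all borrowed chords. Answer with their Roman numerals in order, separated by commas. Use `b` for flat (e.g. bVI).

bIII, bVII7, iv7

In B major the diatonic chords are B, C#m, D#m, E, F#, G#m, A#dim. Of the given chords, Bmaj7, G#m7, Emaj7, C#m and F#7 are diatonic. D (D–F#–A) is not: scale degree 3 in B major carries D#m (iii). In B minor the chord on that degree is D, so here it functions as bIII, borrowed from the parallel minor. But A7 (A–C#–E–G) is foreign: the diatonic vii° on degree 7 is A#dim, whereas A7 comes from B minor. It is labeled bVII7. Em7 (E–G–B–D) doesn't fit — on degree 4 B major would have E (IV). Em7 is the degree-4 chord of B minor, so it is the borrowed iv7.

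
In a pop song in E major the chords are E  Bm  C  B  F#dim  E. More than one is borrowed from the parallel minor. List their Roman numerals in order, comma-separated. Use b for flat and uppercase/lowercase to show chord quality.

v, bVI, ii°

E major has the diatonic set E, F#m, G#m, A, B, C#m, D#dim. Of the given chords, E and B are diatonic. Bm (B–D–F#) is not: scale degree 5 in E major carries B (V). In E minor the chord on that degree is Bm, so here it functions as v, borrowed from the parallel minor. C (C–E–G) doesn't fit — on degree 6 E major would have C#m (vi). C is the degree-6 chord of E minor, so it is the borrowed bVI. But F#dim (F#–A–C) is foreign: the diatonic ii on degree 2 is F#m, whereas F#dim comes from E minor. It is labeled ii°.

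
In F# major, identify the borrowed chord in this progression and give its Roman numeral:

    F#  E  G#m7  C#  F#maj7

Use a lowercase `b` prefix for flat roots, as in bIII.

bVII

In F# major the diatonic chords are F#, G#m, A#m, B, C#, D#m, E#dim. F#, G#m7, C# and F#maj7 all belong to that set. E (E–G#–B) is not: scale degree 7 in F# major carries E#dim (vii°). In F# minor the chord on that degree is E, so here it functions as bVII, borrowed from the parallel minor.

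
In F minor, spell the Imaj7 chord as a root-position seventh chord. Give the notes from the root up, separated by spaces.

F A C E

Imaj7 is built on scale degree 1, which is F in both F minor and its parallel. In F major the chord on F is F–A–C–E.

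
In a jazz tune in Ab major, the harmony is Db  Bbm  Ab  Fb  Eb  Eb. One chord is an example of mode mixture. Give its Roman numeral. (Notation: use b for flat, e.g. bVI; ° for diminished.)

The diatonic triads in Ab major are Ab, Bbm, Cm, Db, Eb, Fm, Gdim. Db, Bbm, Ab and Eb all belong to that set. Fb (Fb–Ab–Cb) is not: scale degree 6 in Ab major carries Fm (vi). In Ab minor the chord on that degree is Fb, so here it functions as bVI, borrowed from the parallel minor.

bVI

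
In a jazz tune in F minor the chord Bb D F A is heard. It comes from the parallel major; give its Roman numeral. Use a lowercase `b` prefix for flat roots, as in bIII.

The root Bb is the diatonic 4th degree of F minor; the borrowing shows in the chord quality. The diatonic chord on degree 4 would be Bbm (iv), but Bb–D–F–A is the major-seventh chord from F major. As a borrowed chord it is labeled IVmaj7.

IVmaj7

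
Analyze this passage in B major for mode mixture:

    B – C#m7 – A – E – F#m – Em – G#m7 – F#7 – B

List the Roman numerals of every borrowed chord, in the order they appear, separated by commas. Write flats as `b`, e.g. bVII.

In B major the diatonic chords are B, C#m, D#m, E, F#, G#m, A#dim. B, C#m7, E, G#m7 and F#7 are all diatonic. A (A–C#–E) is not: scale degree 7 in B major carries A#dim (vii°). In B minor the chord on that degree is A, so here it functions as bVII, borrowed from the parallel minor. But F#m (F#–A–C#) is foreign: the diatonic V on degree 5 is F#, whereas F#m comes from B minor. It is labeled v. Em (E–G–B) doesn't fit — on degree 4 B major would have E (IV). Em is the degree-4 chord of B minor, so it is the borrowed iv.

bVII, v, iv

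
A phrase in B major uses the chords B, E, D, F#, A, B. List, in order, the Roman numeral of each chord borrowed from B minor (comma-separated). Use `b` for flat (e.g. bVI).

B major has the diatonic set B, C#m, D#m, E, F#, G#m, A#dim. Of the given chords, B, E and F# are diatonic. But D (D–F#–A) is foreign: the diatonic iii on degree 3 is D#m, whereas D comes from B minor. It is labeled bIII. A (A–C#–E) doesn't fit — on degree 7 B major would have A#dim (vii°). A is the degree-7 chord of B minor, so it is the borrowed bVII.

bIII, bVII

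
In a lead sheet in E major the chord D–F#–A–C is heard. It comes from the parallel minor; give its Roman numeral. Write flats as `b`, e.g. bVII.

bVII7

In E major scale degree 7 is D#; D is its lowered form, from E minor. D–F#–A–C is a dominant-seventh chord — the form found in E minor, not the diatonic vii° (D#dim). Borrowed into E major it is written bVII7.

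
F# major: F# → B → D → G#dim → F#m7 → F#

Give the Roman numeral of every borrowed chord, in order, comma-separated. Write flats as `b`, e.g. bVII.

bVI, ii°, i7

In F# major the diatonic chords are F#, G#m, A#m, B, C#, D#m, E#dim. Of the given chords, F# and B are diatonic. D (D–F#–A) is not: scale degree 6 in F# major carries D#m (vi). In F# minor the chord on that degree is D, so here it functions as bVI, borrowed from the parallel minor. But G#dim (G#–B–D) is foreign: the diatonic ii on degree 2 is G#m, whereas G#dim comes from F# minor. It is labeled ii°. F#m7 (F#–A–C#–E) is not: scale degree 1 in F# major carries F# (I). In F# minor the chord on that degree is F#m7, so here it functions as i7, borrowed from the parallel minor.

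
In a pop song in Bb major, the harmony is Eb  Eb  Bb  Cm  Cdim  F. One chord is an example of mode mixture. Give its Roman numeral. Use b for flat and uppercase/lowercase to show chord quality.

Bb major has the diatonic set Bb, Cm, Dm, Eb, F, Gm, Adim. Of the given chords, Eb, Bb, Cm and F are diatonic. Cdim (C–Eb–Gb) doesn't fit — on degree 2 Bb major would have Cm (ii). Cdim is the degree-2 chord of Bb minor, so it is the borrowed ii°.

ii°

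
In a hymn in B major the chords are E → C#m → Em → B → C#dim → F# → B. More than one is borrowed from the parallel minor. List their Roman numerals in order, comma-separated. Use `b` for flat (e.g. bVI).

In B major the diatonic chords are B, C#m, D#m, E, F#, G#m, A#dim. E, C#m, B and F# are all diatonic. But Em (E–G–B) is foreign: the diatonic IV on degree 4 is E, whereas Em comes from B minor. It is labeled iv. C#dim (C#–E–G) doesn't fit — on degree 2 B major would have C#m (ii). C#dim is the degree-2 chord of B minor, so it is the borrowed ii°.

iv, ii°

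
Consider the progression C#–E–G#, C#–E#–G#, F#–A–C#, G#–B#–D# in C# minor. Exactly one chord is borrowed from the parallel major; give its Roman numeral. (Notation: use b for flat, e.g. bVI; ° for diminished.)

I

In C# minor (with V from harmonic minor) the diatonic chords are C#m, D#dim, E, F#m, G#, A, B. C#–E–G# = C#m, F#–A–C# = F#m and G#–B#–D# = G# are all diatonic. C#–E#–G# doesn't fit — on degree 1 C# minor would have C#m (i). C# is the degree-1 chord of C# major, so it is the borrowed I.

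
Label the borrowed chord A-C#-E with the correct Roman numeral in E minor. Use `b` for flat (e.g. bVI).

IV

The root A is the diatonic 4th degree of E minor; the borrowing shows in the chord quality. The diatonic chord on degree 4 would be Am (iv), but A–C#–E is the major chord from E major. As a borrowed chord it is labeled IV.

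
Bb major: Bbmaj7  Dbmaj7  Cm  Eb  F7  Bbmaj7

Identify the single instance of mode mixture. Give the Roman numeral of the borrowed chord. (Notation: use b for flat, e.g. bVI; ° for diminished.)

bIIImaj7

The diatonic triads in Bb major are Bb, Cm, Dm, Eb, F, Gm, Adim. Bbmaj7, Cm, Eb and F7 are all diatonic. But Dbmaj7 (Db–F–Ab–C) is foreign: the diatonic iii on degree 3 is Dm, whereas Dbmaj7 comes from Bb minor. It is labeled bIIImaj7.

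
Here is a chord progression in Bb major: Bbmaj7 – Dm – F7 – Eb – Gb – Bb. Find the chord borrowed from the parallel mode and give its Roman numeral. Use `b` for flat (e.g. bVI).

In Bb major the diatonic chords are Bb, Cm, Dm, Eb, F, Gm, Adim. Of the given chords, Bbmaj7, Dm, F7, Eb and Bb are diatonic. Gb (Gb–Bb–Db) is not: scale degree 6 in Bb major carries Gm (vi). In Bb minor the chord on that degree is Gb, so here it functions as bVI, borrowed from the parallel minor.

bVI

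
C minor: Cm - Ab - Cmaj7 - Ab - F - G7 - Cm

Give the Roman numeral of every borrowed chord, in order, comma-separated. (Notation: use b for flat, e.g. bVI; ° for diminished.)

Imaj7, IV

In C minor (with V from harmonic minor) the diatonic chords are Cm, Ddim, Eb, Fm, G, Ab, Bb. Cm, Ab and G7 all belong to that set. But Cmaj7 (C–E–G–B) is foreign: the diatonic i on degree 1 is Cm, whereas Cmaj7 comes from C major. It is labeled Imaj7. F (F–A–C) doesn't fit — on degree 4 C minor would have Fm (iv). F is the degree-4 chord of C major, so it is the borrowed IV.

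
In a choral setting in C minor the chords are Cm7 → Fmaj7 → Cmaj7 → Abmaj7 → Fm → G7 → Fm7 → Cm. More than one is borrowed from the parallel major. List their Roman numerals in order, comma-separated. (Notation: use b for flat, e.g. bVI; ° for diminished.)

The diatonic triads in C minor (with V from harmonic minor) are Cm, Ddim, Eb, Fm, G, Ab, Bb. Cm7, Abmaj7, Fm, G7, Fm7 and Cm all belong to that set. Fmaj7 (F–A–C–E) doesn't fit — on degree 4 C minor would have Fm (iv). Fmaj7 is the degree-4 chord of C major, so it is the borrowed IVmaj7. Cmaj7 (C–E–G–B) doesn't fit — on degree 1 C minor would have Cm (i). Cmaj7 is the degree-1 chord of C major, so it is the borrowed Imaj7.

IVmaj7, Imaj7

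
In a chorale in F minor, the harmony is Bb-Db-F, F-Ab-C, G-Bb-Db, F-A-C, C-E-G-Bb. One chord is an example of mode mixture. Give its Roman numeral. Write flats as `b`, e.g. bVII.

F minor has the diatonic set Fm, Gdim, Ab, Bbm, C, Db, Eb (with V from harmonic minor). Bb–Db–F = Bbm, F–Ab–C = Fm, G–Bb–Db = Gdim and C–E–G–Bb = C7 are all diatonic. F–A–C is not: scale degree 1 in F minor carries Fm (i). In F major the chord on that degree is F, so here it functions as I, borrowed from the parallel major.

I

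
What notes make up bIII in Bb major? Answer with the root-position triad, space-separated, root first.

Scale degree 3 in Bb major is D. bIII uses the lowered form, Db, taken from Bb minor. Building the major chord from the parallel minor on Db: Db–F–Ab.

Db F Ab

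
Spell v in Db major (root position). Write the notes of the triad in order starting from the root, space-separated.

Ab Cb Eb

v is built on scale degree 5, which is Ab in both Db major and its parallel. Stacking thirds in Db minor on Ab gives Ab–Cb–Eb.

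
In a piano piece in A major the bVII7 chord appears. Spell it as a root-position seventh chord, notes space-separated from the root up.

G B D F

The root of bVII7 is the lowered 7th degree: G# becomes G. In A minor the chord on G is G–B–D–F.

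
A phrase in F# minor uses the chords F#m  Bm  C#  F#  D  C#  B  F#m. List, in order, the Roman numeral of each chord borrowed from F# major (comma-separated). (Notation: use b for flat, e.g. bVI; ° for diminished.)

The diatonic triads in F# minor (with V from harmonic minor) are F#m, G#dim, A, Bm, C#, D, E. Of the given chords, F#m, Bm, C# and D are diatonic. F# (F#–A#–C#) doesn't fit — on degree 1 F# minor would have F#m (i). F# is the degree-1 chord of F# major, so it is the borrowed I. B (B–D#–F#) doesn't fit — on degree 4 F# minor would have Bm (iv). B is the degree-4 chord of F# major, so it is the borrowed IV.

I, IV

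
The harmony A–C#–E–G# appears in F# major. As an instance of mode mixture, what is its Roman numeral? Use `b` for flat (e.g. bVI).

A is the lowered form of scale degree 3 in F# major (the diatonic degree 3 is A#). A–C#–E–G# is a major-seventh chord — the form found in F# minor, not the diatonic iii (A#m). Borrowed into F# major it is written bIIImaj7.

bIIImaj7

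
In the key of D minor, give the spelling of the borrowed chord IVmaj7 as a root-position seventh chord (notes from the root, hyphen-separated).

G-B-D-F#

IVmaj7 is built on scale degree 4, which is G in both D minor and its parallel. Stacking thirds in D major on G gives G–B–D–F#.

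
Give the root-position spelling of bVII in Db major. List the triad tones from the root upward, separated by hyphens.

Cb-Eb-Gb

bVII is built on the lowered scale degree 7. In Db major degree 7 is C; lowered it becomes Cb. Building the major chord from the parallel minor on Cb: Cb–Eb–Gb.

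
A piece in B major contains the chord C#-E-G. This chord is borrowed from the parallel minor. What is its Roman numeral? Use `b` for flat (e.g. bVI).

C# is scale degree 2 in B major. The diatonic chord on degree 2 would be C#m (ii), but C#–E–G is the diminished chord from B minor. As a borrowed chord it is labeled ii°.

ii°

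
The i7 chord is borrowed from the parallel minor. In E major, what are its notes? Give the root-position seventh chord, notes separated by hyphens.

E-G-B-D

The root, E, is scale degree 1 — the same note in E major and E minor; only the chord quality changes. Stacking thirds in E minor on E gives E–G–B–D.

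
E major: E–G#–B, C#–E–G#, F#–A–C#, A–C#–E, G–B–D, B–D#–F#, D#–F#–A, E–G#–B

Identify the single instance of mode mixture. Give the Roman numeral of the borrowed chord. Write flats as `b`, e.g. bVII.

bIII

The diatonic triads in E major are E, F#m, G#m, A, B, C#m, D#dim. E–G#–B = E, C#–E–G# = C#m, F#–A–C# = F#m, A–C#–E = A, B–D#–F# = B and D#–F#–A = D#dim all belong to that set. But G–B–D is foreign: the diatonic iii on degree 3 is G#m, whereas G comes from E minor. It is labeled bIII.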